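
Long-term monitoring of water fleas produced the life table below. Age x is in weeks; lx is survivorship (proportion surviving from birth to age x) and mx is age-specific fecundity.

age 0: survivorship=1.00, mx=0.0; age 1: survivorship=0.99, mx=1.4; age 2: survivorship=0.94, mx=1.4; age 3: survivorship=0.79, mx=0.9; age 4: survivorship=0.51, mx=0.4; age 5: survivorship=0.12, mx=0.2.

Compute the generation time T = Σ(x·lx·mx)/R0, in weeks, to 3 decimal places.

lx·mx: 0, 1.386, 1.316, 0.711, 0.204, 0.024 → R0 = 3.641
x·lx·mx: 0, 1.386, 2.632, 2.133, 0.816, 0.12 → Σ = 7.087
T = 7.087 / 3.641 = 1.946443… → 1.946

1.946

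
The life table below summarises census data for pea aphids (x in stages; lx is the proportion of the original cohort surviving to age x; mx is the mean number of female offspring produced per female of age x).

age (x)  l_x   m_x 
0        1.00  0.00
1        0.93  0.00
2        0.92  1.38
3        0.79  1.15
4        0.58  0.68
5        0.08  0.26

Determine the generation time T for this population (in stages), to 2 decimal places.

2.68

lx·mx: 0, 0, 1.2696, 0.9085, 0.3944, 0.0208 → R0 = 2.5933
x·lx·mx: 0, 0, 2.5392, 2.7255, 1.5776, 0.104 → Σ = 6.9463
T = 6.9463 / 2.5933 = 2.678556… → 2.68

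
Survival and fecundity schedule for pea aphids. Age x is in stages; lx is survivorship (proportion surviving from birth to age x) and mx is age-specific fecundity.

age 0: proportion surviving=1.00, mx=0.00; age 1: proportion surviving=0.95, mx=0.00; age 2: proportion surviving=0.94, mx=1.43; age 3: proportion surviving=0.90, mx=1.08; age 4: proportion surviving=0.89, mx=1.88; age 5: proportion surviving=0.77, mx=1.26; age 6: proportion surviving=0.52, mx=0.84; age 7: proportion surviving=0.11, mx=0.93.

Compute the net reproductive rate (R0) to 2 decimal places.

5.50

lx·mx by age: 0, 0, 1.3442, 0.972, 1.6732, 0.9702, 0.4368, 0.1023
R0 = Σ lx·mx = 5.4987 → 5.50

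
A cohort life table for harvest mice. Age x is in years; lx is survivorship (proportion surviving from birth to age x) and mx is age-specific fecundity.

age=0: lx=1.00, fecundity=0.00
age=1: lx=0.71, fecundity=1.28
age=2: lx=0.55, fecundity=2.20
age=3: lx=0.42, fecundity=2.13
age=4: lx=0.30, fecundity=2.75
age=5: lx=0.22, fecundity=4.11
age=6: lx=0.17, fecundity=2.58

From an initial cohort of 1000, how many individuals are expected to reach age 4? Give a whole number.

300

Expected survivors = N0 · l_4 = 1000 × 0.30 = 300 → 300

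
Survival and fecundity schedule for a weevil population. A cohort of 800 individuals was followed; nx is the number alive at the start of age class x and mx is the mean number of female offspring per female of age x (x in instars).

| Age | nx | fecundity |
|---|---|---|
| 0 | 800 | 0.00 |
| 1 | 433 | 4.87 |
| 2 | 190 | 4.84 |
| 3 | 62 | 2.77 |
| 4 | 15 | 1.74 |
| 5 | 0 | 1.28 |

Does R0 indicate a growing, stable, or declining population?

growing

lx = nx/n0 = nx/800: 1, 0.54125, 0.2375, 0.0775, 0.01875, 0
R0 = Σ lx·mx = 0 + 2.635888… + 1.1495 + 0.214675 + 0.032625… + 0 = 4.032688…
R0 > 1, so the population is growing.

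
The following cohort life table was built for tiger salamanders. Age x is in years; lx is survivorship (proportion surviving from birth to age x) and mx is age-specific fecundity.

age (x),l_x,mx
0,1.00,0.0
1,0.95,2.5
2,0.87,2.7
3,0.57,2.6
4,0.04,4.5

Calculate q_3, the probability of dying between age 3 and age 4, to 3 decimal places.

0.930

q_3 = (l_3 − l_4) / l_3 = (0.57 − 0.04) / 0.57
     = 0.53 / 0.57 = 0.929825… → 0.930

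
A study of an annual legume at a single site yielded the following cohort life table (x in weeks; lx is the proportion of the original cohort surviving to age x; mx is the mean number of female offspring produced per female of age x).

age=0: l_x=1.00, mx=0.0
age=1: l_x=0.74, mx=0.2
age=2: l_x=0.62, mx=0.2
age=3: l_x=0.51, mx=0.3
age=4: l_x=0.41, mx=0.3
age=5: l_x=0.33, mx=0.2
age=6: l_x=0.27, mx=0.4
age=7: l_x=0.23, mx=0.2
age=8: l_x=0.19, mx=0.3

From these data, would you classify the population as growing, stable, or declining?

declining

R0 = Σ lx·mx = 0 + 0.148 + 0.124 + 0.153 + 0.123 + 0.066 + 0.108 + 0.046 + 0.057 = 0.825
R0 < 1, so the population is declining.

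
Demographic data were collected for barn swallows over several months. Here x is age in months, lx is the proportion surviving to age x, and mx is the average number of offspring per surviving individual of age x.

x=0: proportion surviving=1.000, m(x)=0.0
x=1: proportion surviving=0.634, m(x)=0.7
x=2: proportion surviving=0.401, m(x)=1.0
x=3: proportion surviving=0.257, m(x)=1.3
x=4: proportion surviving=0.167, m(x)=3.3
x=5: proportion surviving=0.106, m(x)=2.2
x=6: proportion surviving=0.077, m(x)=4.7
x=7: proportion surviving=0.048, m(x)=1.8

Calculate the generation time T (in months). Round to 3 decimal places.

lx·mx: 0, 0.4438, 0.401, 0.3341, 0.5511, 0.2332, 0.3619, 0.0864 → R0 = 2.4115
x·lx·mx: 0, 0.4438, 0.802, 1.0023, 2.2044, 1.166, 2.1714, 0.6048 → Σ = 8.3947
T = 8.3947 / 2.4115 = 3.481111… → 3.481

3.481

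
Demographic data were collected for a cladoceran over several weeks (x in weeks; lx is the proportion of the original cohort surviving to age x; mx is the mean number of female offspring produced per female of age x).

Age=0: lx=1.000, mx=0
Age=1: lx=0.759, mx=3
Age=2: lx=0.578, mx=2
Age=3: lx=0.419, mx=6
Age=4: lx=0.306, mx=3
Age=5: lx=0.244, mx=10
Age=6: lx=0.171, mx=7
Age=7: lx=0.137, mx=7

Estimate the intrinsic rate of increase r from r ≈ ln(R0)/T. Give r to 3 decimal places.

R0 = Σ lx·mx = 0 + 2.277 + 1.156 + 2.514 + 0.918 + 2.44 + 1.197 + 0.959 = 11.461
Σ x·lx·mx = 41.898; T = 41.898/11.461 = 3.6557…
r ≈ ln(R0)/T = ln(11.461)/3.6557… = 0.66716… → 0.667

0.667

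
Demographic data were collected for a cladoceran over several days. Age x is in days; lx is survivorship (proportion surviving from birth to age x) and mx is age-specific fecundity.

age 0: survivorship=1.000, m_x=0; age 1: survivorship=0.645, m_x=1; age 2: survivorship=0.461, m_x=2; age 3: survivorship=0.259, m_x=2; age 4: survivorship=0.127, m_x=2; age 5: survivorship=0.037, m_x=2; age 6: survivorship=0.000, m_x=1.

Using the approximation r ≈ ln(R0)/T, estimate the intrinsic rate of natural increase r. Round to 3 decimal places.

0.392

R0 = Σ lx·mx = 0 + 0.645 + 0.922 + 0.518 + 0.254 + 0.074 + 0 = 2.413
Σ x·lx·mx = 5.429; T = 5.429/2.413 = 2.2499…
r ≈ ln(R0)/T = ln(2.413)/2.2499… = 0.39152… → 0.392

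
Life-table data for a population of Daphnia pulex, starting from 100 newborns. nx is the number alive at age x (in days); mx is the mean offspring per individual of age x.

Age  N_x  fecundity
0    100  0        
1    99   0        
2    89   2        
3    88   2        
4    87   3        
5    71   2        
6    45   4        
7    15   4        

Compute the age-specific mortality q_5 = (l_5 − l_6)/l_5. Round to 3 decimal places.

lx = nx/n0 = nx/100: 1, 0.99, 0.89, 0.88, 0.87, 0.71, 0.45, 0.15
q_5 = (l_5 − l_6) / l_5 = (0.71 − 0.45) / 0.71
     = 0.26 / 0.71 = 0.366197… → 0.366

0.366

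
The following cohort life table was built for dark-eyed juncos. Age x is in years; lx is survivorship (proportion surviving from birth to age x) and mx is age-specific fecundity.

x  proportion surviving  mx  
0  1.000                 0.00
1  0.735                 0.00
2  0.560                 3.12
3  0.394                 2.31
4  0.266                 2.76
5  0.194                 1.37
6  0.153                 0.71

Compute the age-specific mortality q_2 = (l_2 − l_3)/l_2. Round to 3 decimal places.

q_2 = (l_2 − l_3) / l_2 = (0.56 − 0.394) / 0.56
     = 0.166 / 0.56 = 0.296429… → 0.296

0.296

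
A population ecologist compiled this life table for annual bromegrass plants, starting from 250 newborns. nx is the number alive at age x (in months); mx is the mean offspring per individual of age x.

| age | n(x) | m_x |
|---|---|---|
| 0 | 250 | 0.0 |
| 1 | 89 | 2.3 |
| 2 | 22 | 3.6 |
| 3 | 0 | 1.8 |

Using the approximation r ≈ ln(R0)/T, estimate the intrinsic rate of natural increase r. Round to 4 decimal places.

0.0994

lx = nx/n0 = nx/250: 1, 0.356, 0.088, 0
R0 = Σ lx·mx = 0 + 0.8188 + 0.3168 + 0 = 1.1356
Σ x·lx·mx = 1.4524; T = 1.4524/1.1356 = 1.27897…
r ≈ ln(R0)/T = ln(1.1356)/1.27897… = 0.099425… → 0.0994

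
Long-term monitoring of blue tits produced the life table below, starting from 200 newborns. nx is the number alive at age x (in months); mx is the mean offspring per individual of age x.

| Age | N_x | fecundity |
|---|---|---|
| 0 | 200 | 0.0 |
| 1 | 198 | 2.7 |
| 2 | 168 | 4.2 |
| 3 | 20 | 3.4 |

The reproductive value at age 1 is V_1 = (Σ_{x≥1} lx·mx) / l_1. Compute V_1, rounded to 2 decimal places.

6.61

lx = nx/n0 = nx/200: 1, 0.99, 0.84, 0.1
lx·mx for x ≥ 1: 2.673, 3.528, 0.34 → sum = 6.541
V_1 = 6.541 / l_1 = 6.541 / 0.99 = 6.607071… → 6.61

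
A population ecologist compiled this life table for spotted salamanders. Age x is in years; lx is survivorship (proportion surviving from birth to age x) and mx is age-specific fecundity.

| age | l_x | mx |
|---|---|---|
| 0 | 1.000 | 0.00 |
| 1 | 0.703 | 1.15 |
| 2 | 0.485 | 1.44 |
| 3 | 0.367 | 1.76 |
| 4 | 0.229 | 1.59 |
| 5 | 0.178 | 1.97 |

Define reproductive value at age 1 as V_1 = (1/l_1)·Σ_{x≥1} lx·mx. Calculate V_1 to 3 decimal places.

lx·mx for x ≥ 1: 0.80845, 0.6984, 0.64592, 0.36411, 0.35066 → sum = 2.86754
V_1 = 2.86754 / l_1 = 2.86754 / 0.703 = 4.079004… → 4.079

4.079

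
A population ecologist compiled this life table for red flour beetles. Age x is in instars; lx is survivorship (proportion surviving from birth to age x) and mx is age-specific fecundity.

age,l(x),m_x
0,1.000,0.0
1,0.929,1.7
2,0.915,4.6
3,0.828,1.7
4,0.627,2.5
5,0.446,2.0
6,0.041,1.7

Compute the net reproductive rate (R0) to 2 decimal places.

lx·mx by age: 0, 1.5793, 4.209, 1.4076, 1.5675, 0.892, 0.0697
R0 = Σ lx·mx = 9.7251 → 9.73

9.73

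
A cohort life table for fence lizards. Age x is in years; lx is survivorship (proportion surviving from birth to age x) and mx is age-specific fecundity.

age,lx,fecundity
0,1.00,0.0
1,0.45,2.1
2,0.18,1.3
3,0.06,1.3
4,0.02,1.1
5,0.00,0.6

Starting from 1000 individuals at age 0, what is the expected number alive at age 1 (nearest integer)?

450

Expected survivors = N0 · l_1 = 1000 × 0.45 = 450 → 450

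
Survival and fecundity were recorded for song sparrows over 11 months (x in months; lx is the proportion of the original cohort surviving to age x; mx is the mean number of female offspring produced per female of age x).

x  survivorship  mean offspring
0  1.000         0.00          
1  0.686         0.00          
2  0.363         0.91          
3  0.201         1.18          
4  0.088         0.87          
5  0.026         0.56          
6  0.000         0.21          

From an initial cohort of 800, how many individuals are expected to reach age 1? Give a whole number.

Expected survivors = N0 · l_1 = 800 × 0.686 = 548.8 → 549

549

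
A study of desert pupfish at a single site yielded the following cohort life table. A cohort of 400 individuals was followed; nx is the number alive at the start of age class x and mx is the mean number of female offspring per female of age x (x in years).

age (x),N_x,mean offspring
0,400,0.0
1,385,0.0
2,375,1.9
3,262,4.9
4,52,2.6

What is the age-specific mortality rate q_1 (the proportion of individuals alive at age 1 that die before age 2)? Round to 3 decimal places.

lx = nx/n0 = nx/400: 1, 0.9625, 0.9375, 0.655, 0.13
q_1 = (l_1 − l_2) / l_1 = (0.9625 − 0.9375) / 0.9625
     = 0.025 / 0.9625 = 0.025974… → 0.026

0.026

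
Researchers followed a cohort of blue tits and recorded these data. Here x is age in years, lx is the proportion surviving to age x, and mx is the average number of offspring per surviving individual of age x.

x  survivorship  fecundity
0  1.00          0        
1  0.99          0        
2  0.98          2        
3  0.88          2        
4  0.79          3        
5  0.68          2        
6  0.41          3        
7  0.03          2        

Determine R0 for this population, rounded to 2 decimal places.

lx·mx by age: 0, 0, 1.96, 1.76, 2.37, 1.36, 1.23, 0.06
R0 = Σ lx·mx = 8.74 → 8.74

8.74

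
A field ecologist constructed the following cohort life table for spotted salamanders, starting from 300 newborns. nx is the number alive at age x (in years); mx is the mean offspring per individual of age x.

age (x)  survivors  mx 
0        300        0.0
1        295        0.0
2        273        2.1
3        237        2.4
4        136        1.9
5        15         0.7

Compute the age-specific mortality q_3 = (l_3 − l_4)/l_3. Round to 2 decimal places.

0.43

lx = nx/n0 = nx/300: 1, 0.98333…, 0.91, 0.79, 0.45333…, 0.05
q_3 = (l_3 − l_4) / l_3 = (0.79 − 0.453333…) / 0.79
     = 0.336667… / 0.79 = 0.42616… → 0.43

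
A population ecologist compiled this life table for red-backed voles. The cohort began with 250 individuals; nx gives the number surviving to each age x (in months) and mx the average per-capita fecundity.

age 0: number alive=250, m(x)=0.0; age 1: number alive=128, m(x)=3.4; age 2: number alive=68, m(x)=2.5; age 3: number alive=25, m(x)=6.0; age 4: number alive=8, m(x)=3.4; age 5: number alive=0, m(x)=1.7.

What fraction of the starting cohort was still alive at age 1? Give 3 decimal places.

l_1 = n_1/n_0 = 128/250 = 0.512 → 0.512

0.512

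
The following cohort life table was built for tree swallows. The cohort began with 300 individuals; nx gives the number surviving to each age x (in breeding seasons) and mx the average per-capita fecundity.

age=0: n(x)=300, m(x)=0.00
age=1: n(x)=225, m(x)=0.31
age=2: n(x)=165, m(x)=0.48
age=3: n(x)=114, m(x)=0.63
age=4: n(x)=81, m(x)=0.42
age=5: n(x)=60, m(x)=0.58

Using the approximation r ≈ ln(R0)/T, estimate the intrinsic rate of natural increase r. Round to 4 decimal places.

lx = nx/n0 = nx/300: 1, 0.75, 0.55, 0.38, 0.27, 0.2
R0 = Σ lx·mx = 0 + 0.2325 + 0.264 + 0.2394 + 0.1134 + 0.116 = 0.9653
Σ x·lx·mx = 2.5123; T = 2.5123/0.9653 = 2.60261…
r ≈ ln(R0)/T = ln(0.9653)/2.60261… = -0.01357… → -0.0136

-0.0136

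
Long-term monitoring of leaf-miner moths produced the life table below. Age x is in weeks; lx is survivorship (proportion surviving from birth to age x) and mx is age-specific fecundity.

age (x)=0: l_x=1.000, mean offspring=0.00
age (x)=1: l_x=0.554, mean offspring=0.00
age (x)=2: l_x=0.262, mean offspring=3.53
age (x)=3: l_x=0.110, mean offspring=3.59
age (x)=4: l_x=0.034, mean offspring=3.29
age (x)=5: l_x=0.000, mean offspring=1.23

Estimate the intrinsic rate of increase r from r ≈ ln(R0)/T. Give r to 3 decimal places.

0.148

R0 = Σ lx·mx = 0 + 0 + 0.92486 + 0.3949 + 0.11186 + 0 = 1.43162
Σ x·lx·mx = 3.48186; T = 3.48186/1.43162 = 2.43211…
r ≈ ln(R0)/T = ln(1.43162)/2.43211… = 0.14753… → 0.148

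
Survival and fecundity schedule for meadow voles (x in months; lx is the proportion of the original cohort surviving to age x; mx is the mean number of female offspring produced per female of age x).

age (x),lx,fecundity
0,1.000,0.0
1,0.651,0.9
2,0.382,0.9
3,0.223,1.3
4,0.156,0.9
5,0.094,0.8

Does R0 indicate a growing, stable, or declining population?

growing

R0 = Σ lx·mx = 0 + 0.5859 + 0.3438 + 0.2899 + 0.1404 + 0.0752 = 1.4352
R0 > 1, so the population is growing.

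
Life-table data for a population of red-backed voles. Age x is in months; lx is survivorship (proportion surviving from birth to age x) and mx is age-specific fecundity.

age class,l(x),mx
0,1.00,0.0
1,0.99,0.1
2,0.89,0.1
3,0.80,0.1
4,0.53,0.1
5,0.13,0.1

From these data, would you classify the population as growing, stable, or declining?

declining

R0 = Σ lx·mx = 0 + 0.099 + 0.089 + 0.08 + 0.053 + 0.013 = 0.334
R0 < 1, so the population is declining.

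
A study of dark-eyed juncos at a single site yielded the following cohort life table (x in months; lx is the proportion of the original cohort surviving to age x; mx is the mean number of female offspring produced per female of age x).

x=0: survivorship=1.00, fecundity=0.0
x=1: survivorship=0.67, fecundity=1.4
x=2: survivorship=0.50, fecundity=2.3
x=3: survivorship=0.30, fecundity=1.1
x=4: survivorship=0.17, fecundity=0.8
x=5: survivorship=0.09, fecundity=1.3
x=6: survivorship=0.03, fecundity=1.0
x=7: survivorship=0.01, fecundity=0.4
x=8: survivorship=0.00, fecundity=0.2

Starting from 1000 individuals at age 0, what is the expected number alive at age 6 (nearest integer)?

Expected survivors = N0 · l_6 = 1000 × 0.03 = 30 → 30

30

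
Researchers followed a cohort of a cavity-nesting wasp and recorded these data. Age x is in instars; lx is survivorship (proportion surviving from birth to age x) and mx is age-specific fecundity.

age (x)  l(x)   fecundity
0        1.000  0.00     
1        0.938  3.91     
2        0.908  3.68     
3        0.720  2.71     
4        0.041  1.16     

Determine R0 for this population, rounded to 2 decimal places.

lx·mx by age: 0, 3.66758, 3.34144, 1.9512, 0.04756
R0 = Σ lx·mx = 9.00778 → 9.01

9.01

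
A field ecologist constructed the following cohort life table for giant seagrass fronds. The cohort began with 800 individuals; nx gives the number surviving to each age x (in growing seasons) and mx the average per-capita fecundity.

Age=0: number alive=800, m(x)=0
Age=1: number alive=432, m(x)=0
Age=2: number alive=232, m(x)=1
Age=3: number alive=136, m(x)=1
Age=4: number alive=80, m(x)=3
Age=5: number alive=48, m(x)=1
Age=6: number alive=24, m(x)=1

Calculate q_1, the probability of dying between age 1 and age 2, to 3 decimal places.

0.463

lx = nx/n0 = nx/800: 1, 0.54, 0.29, 0.17, 0.1, 0.06, 0.03
q_1 = (l_1 − l_2) / l_1 = (0.54 − 0.29) / 0.54
     = 0.25 / 0.54 = 0.462963… → 0.463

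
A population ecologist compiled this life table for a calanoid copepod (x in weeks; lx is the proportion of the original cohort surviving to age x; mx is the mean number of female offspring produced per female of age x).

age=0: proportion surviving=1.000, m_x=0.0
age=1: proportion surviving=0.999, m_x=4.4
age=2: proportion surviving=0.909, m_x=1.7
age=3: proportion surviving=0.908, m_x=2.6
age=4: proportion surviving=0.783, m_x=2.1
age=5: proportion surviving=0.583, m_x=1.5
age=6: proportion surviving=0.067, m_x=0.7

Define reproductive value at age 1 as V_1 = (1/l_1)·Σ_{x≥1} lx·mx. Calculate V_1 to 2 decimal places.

lx·mx for x ≥ 1: 4.3956, 1.5453, 2.3608, 1.6443, 0.8745, 0.0469 → sum = 10.8674
V_1 = 10.8674 / l_1 = 10.8674 / 0.999 = 10.878278… → 10.88

10.88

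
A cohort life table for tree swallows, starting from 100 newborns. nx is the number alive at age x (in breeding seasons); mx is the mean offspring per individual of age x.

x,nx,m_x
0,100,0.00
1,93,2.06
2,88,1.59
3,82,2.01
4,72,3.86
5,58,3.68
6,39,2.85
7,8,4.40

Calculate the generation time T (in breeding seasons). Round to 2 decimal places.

lx = nx/n0 = nx/100: 1, 0.93, 0.88, 0.82, 0.72, 0.58, 0.39, 0.08
lx·mx: 0, 1.9158, 1.3992, 1.6482, 2.7792, 2.1344, 1.1115, 0.352 → R0 = 11.3403
x·lx·mx: 0, 1.9158, 2.7984, 4.9446, 11.1168, 10.672, 6.669, 2.464 → Σ = 40.5806
T = 40.5806 / 11.3403 = 3.578441… → 3.58

3.58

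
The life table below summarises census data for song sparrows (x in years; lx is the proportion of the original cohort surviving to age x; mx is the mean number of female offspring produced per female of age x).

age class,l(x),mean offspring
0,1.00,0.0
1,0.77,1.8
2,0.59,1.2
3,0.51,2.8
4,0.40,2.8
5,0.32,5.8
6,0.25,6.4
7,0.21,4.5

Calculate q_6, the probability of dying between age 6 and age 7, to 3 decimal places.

q_6 = (l_6 − l_7) / l_6 = (0.25 − 0.21) / 0.25
     = 0.04 / 0.25 = 0.16 → 0.160

0.160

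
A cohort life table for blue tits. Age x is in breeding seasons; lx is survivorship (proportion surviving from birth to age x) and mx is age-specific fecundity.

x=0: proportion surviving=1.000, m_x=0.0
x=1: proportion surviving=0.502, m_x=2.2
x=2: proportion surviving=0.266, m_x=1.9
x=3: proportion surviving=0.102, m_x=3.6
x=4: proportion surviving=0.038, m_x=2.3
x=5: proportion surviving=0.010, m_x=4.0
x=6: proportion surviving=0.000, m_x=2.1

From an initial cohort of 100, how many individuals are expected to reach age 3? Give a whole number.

Expected survivors = N0 · l_3 = 100 × 0.102 = 10.2 → 10

10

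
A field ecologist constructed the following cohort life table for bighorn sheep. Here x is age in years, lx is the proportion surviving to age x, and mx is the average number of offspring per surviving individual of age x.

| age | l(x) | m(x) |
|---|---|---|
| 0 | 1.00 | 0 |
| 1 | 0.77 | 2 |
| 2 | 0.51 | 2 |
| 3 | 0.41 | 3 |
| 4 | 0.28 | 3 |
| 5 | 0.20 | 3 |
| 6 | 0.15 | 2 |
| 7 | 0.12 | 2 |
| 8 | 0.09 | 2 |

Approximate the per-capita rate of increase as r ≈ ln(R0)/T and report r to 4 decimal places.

R0 = Σ lx·mx = 0 + 1.54 + 1.02 + 1.23 + 0.84 + 0.6 + 0.3 + 0.24 + 0.18 = 5.95
Σ x·lx·mx = 18.55; T = 18.55/5.95 = 3.11765…
r ≈ ln(R0)/T = ln(5.95)/3.11765… = 0.572031… → 0.5720

0.5720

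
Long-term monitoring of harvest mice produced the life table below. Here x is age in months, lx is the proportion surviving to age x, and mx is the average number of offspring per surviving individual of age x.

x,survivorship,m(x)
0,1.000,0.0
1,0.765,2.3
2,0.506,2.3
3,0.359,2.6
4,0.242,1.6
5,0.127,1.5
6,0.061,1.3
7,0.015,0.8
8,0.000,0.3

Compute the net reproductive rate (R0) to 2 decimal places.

4.53

lx·mx by age: 0, 1.7595, 1.1638, 0.9334, 0.3872, 0.1905, 0.0793, 0.012, 0
R0 = Σ lx·mx = 4.5257 → 4.53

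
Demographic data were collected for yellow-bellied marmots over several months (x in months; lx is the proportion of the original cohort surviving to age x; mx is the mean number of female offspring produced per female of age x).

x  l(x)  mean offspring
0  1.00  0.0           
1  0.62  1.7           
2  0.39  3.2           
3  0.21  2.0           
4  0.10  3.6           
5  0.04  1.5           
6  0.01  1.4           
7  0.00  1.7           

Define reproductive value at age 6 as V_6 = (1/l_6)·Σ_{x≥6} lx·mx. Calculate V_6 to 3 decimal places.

lx·mx for x ≥ 6: 0.014, 0 → sum = 0.014
V_6 = 0.014 / l_6 = 0.014 / 0.01 = 1.4 → 1.400

1.400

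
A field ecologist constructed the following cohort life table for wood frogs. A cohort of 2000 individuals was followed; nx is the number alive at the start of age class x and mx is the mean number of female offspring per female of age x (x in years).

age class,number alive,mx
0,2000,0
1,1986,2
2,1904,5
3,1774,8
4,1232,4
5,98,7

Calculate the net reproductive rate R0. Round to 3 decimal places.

16.649

lx = nx/n0 = nx/2000: 1, 0.993, 0.952, 0.887, 0.616, 0.049
lx·mx by age: 0, 1.986, 4.76, 7.096, 2.464, 0.343
R0 = Σ lx·mx = 16.649 → 16.649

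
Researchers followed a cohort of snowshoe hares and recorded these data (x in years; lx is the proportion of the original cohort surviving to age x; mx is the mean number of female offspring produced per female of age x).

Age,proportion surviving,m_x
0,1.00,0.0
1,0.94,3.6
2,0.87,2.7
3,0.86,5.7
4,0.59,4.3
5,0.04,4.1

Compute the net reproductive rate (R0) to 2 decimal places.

13.34

lx·mx by age: 0, 3.384, 2.349, 4.902, 2.537, 0.164
R0 = Σ lx·mx = 13.336 → 13.34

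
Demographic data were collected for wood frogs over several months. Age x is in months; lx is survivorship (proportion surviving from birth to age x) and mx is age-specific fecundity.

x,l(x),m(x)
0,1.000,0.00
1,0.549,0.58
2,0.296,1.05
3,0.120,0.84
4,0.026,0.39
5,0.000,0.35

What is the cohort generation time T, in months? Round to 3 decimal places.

1.733

lx·mx: 0, 0.31842, 0.3108, 0.1008, 0.01014, 0 → R0 = 0.74016
x·lx·mx: 0, 0.31842, 0.6216, 0.3024, 0.04056, 0 → Σ = 1.28298
T = 1.28298 / 0.74016 = 1.733382… → 1.733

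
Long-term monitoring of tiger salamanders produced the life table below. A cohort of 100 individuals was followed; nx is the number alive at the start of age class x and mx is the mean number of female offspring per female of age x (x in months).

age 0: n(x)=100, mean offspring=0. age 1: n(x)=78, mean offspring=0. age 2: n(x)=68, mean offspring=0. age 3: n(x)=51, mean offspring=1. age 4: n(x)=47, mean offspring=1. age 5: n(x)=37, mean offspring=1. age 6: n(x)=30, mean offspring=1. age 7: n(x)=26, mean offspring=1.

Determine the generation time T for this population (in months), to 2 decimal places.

4.65

lx = nx/n0 = nx/100: 1, 0.78, 0.68, 0.51, 0.47, 0.37, 0.3, 0.26
lx·mx: 0, 0, 0, 0.51, 0.47, 0.37, 0.3, 0.26 → R0 = 1.91
x·lx·mx: 0, 0, 0, 1.53, 1.88, 1.85, 1.8, 1.82 → Σ = 8.88
T = 8.88 / 1.91 = 4.649215… → 4.65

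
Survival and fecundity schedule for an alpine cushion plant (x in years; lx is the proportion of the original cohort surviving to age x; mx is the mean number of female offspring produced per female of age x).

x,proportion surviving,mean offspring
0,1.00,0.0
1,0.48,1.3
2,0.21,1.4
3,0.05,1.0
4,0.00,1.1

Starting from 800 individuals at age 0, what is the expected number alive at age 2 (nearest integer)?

Expected survivors = N0 · l_2 = 800 × 0.21 = 168 → 168

168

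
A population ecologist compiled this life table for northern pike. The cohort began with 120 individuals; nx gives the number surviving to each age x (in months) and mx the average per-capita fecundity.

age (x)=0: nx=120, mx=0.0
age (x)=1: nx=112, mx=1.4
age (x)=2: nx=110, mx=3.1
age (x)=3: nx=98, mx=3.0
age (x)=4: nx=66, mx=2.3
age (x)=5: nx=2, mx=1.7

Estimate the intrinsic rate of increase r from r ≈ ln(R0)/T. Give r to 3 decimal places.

0.834

lx = nx/n0 = nx/120: 1, 0.93333…, 0.91667…, 0.81667…, 0.55, 0.01667…
R0 = Σ lx·mx = 0 + 1.30667… + 2.84167… + 2.45… + 1.265 + 0.02833… = 7.891667…
Σ x·lx·mx = 19.541667…; T = 19.541667…/7.891667… = 2.47624…
r ≈ ln(R0)/T = ln(7.891667…)/2.47624… = 0.83425… → 0.834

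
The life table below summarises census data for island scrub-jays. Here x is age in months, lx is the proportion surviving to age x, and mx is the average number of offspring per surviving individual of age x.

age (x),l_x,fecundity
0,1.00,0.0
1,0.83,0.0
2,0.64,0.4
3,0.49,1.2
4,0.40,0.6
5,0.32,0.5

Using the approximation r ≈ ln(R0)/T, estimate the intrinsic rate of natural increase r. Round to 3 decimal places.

0.067

R0 = Σ lx·mx = 0 + 0 + 0.256 + 0.588 + 0.24 + 0.16 = 1.244
Σ x·lx·mx = 4.036; T = 4.036/1.244 = 3.24437…
r ≈ ln(R0)/T = ln(1.244)/3.24437… = 0.0673… → 0.067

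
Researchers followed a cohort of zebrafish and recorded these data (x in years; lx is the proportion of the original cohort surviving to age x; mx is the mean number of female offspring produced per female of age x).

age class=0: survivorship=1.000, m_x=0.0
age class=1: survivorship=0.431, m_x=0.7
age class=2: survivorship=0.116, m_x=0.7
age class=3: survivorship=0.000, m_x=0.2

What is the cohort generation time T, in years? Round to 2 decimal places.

lx·mx: 0, 0.3017, 0.0812, 0 → R0 = 0.3829
x·lx·mx: 0, 0.3017, 0.1624, 0 → Σ = 0.4641
T = 0.4641 / 0.3829 = 1.212066… → 1.21

1.21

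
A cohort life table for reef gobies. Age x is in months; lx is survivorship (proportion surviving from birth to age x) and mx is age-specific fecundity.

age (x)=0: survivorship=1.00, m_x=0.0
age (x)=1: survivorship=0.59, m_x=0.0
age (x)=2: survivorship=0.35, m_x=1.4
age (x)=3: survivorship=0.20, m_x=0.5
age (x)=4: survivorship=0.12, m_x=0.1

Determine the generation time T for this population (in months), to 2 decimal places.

lx·mx: 0, 0, 0.49, 0.1, 0.012 → R0 = 0.602
x·lx·mx: 0, 0, 0.98, 0.3, 0.048 → Σ = 1.328
T = 1.328 / 0.602 = 2.20598… → 2.21

2.21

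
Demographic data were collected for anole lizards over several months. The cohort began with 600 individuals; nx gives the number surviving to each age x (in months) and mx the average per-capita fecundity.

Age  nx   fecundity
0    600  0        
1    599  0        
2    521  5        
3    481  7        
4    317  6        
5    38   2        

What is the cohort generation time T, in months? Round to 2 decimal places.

2.93

lx = nx/n0 = nx/600: 1, 0.99833…, 0.86833…, 0.80167…, 0.52833…, 0.06333…
lx·mx: 0, 0, 4.341667…, 5.611667…, 3.17…, 0.126667… → R0 = 13.25…
x·lx·mx: 0, 0, 8.683333…, 16.835…, 12.68…, 0.633333… → Σ = 38.831667…
T = 38.831667… / 13.25… = 2.930692… → 2.93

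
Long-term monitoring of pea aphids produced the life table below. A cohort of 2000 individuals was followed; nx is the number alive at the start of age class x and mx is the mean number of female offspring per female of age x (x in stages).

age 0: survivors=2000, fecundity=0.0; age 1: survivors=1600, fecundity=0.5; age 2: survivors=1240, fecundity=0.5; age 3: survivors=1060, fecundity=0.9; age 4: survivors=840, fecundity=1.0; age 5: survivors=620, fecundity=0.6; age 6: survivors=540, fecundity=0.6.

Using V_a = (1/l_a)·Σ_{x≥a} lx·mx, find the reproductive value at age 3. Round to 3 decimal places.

2.349

lx = nx/n0 = nx/2000: 1, 0.8, 0.62, 0.53, 0.42, 0.31, 0.27
lx·mx for x ≥ 3: 0.477, 0.42, 0.186, 0.162 → sum = 1.245
V_3 = 1.245 / l_3 = 1.245 / 0.53 = 2.349057… → 2.349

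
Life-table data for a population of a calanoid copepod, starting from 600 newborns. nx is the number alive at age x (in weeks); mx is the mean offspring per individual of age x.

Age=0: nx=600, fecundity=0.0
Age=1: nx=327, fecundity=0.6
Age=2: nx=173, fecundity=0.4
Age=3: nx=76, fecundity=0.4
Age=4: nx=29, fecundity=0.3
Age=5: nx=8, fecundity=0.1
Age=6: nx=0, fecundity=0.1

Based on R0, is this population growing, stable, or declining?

declining

lx = nx/n0 = nx/600: 1, 0.545, 0.28833…, 0.12667…, 0.04833…, 0.01333…, 0
R0 = Σ lx·mx = 0 + 0.327 + 0.115333… + 0.050667… + 0.0145… + 0.001333… + 0 = 0.508833…
R0 < 1, so the population is declining.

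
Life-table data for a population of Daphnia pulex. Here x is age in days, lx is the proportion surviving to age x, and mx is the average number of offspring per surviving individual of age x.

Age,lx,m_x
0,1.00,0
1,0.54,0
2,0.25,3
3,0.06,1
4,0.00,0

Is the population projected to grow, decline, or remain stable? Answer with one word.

R0 = Σ lx·mx = 0 + 0 + 0.75 + 0.06 + 0 = 0.81
R0 < 1, so the population is declining.

declining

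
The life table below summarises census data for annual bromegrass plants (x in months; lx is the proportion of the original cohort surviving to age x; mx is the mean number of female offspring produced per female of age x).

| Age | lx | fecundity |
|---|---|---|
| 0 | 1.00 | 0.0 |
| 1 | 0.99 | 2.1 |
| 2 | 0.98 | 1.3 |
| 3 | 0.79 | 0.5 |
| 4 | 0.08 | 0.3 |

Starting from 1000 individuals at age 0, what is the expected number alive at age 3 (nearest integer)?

790

Expected survivors = N0 · l_3 = 1000 × 0.79 = 790 → 790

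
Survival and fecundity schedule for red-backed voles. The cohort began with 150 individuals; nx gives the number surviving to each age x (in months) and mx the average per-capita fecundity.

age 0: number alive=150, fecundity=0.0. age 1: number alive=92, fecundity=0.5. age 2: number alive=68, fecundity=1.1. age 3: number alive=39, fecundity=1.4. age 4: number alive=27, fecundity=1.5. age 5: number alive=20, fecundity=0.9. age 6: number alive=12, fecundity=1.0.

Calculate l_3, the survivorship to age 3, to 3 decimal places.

0.260

l_3 = n_3/n_0 = 39/150 = 0.26 → 0.260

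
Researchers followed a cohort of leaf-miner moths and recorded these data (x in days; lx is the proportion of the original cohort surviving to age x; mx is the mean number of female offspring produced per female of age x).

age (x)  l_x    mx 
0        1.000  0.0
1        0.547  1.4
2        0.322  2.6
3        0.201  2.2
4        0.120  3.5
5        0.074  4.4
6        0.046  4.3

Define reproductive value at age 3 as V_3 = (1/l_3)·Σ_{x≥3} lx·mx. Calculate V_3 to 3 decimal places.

6.894

lx·mx for x ≥ 3: 0.4422, 0.42, 0.3256, 0.1978 → sum = 1.3856
V_3 = 1.3856 / l_3 = 1.3856 / 0.201 = 6.893532… → 6.894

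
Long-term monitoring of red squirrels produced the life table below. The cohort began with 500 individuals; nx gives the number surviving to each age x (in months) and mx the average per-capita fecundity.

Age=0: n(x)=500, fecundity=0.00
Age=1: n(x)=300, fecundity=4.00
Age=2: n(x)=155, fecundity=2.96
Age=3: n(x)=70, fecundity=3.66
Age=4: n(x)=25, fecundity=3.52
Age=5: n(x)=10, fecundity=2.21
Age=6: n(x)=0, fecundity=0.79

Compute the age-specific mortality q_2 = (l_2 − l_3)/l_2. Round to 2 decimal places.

0.55

lx = nx/n0 = nx/500: 1, 0.6, 0.31, 0.14, 0.05, 0.02, 0
q_2 = (l_2 − l_3) / l_2 = (0.31 − 0.14) / 0.31
     = 0.17 / 0.31 = 0.548387… → 0.55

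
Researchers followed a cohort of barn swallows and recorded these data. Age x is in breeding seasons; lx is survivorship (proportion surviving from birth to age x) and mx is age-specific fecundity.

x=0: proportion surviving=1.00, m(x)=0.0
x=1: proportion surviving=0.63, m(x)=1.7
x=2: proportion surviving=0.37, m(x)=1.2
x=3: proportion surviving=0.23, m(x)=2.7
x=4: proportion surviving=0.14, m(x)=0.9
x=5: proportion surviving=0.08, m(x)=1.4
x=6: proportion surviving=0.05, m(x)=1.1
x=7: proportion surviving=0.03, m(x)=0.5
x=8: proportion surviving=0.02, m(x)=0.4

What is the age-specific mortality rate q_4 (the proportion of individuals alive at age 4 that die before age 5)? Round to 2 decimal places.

q_4 = (l_4 − l_5) / l_4 = (0.14 − 0.08) / 0.14
     = 0.06 / 0.14 = 0.428571… → 0.43

0.43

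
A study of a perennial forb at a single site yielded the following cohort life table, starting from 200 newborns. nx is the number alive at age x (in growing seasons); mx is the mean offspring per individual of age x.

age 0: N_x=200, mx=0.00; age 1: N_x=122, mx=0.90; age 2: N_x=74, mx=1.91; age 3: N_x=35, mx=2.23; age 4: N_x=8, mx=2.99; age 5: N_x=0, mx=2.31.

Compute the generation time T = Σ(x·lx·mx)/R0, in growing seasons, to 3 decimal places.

2.046

lx = nx/n0 = nx/200: 1, 0.61, 0.37, 0.175, 0.04, 0
lx·mx: 0, 0.549, 0.7067, 0.39025, 0.1196, 0 → R0 = 1.76555
x·lx·mx: 0, 0.549, 1.4134, 1.17075, 0.4784, 0 → Σ = 3.61155
T = 3.61155 / 1.76555 = 2.045567… → 2.046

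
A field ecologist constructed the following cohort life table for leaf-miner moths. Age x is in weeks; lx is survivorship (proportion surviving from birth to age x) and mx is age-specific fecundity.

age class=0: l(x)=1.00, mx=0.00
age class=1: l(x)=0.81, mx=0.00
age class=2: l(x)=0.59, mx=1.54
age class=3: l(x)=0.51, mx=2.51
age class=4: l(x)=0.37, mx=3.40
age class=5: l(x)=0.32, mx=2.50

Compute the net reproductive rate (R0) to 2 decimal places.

lx·mx by age: 0, 0, 0.9086, 1.2801, 1.258, 0.8
R0 = Σ lx·mx = 4.2467 → 4.25

4.25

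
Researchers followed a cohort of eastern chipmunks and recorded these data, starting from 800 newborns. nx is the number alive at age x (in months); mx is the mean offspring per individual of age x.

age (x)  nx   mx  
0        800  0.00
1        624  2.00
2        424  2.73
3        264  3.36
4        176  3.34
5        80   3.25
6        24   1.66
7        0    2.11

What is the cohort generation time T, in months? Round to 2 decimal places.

lx = nx/n0 = nx/800: 1, 0.78, 0.53, 0.33, 0.22, 0.1, 0.03, 0
lx·mx: 0, 1.56, 1.4469, 1.1088, 0.7348, 0.325, 0.0498, 0 → R0 = 5.2253
x·lx·mx: 0, 1.56, 2.8938, 3.3264, 2.9392, 1.625, 0.2988, 0 → Σ = 12.6432
T = 12.6432 / 5.2253 = 2.419612… → 2.42

2.42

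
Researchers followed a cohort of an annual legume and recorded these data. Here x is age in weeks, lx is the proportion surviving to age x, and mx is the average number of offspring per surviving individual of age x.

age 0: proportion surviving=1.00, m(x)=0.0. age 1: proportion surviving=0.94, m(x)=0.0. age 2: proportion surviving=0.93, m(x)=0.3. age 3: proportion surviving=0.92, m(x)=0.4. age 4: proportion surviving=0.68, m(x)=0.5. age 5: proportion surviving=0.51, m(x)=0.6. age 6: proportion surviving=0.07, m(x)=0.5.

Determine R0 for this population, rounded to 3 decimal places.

lx·mx by age: 0, 0, 0.279, 0.368, 0.34, 0.306, 0.035
R0 = Σ lx·mx = 1.328 → 1.328

1.328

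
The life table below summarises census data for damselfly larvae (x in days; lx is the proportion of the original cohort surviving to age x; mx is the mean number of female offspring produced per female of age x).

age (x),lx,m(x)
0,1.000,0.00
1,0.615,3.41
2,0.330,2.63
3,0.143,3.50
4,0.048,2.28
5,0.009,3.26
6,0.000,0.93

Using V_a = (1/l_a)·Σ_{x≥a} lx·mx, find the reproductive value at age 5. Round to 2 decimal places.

lx·mx for x ≥ 5: 0.02934, 0 → sum = 0.02934
V_5 = 0.02934 / l_5 = 0.02934 / 0.009 = 3.26 → 3.26

3.26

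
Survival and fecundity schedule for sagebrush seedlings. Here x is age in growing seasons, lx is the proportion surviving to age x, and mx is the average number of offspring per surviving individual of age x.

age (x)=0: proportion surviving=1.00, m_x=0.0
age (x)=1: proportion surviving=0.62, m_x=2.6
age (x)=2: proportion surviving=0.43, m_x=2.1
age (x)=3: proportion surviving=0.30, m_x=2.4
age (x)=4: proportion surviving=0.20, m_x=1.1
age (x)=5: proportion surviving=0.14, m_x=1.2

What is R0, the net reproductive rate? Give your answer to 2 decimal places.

lx·mx by age: 0, 1.612, 0.903, 0.72, 0.22, 0.168
R0 = Σ lx·mx = 3.623 → 3.62

3.62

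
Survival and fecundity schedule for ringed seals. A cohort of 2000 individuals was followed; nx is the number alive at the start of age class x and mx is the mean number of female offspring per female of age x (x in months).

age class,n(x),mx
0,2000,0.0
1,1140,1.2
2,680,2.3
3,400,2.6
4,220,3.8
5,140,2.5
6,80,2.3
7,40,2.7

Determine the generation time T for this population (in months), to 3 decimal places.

2.673

lx = nx/n0 = nx/2000: 1, 0.57, 0.34, 0.2, 0.11, 0.07, 0.04, 0.02
lx·mx: 0, 0.684, 0.782, 0.52, 0.418, 0.175, 0.092, 0.054 → R0 = 2.725
x·lx·mx: 0, 0.684, 1.564, 1.56, 1.672, 0.875, 0.552, 0.378 → Σ = 7.285
T = 7.285 / 2.725 = 2.673394… → 2.673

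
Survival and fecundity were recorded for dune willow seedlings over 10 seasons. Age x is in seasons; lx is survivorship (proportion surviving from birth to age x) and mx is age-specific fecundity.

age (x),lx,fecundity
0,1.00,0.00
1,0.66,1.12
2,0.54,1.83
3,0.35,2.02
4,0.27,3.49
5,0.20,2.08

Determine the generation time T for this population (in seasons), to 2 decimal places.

2.82

lx·mx: 0, 0.7392, 0.9882, 0.707, 0.9423, 0.416 → R0 = 3.7927
x·lx·mx: 0, 0.7392, 1.9764, 2.121, 3.7692, 2.08 → Σ = 10.6858
T = 10.6858 / 3.7927 = 2.817465… → 2.82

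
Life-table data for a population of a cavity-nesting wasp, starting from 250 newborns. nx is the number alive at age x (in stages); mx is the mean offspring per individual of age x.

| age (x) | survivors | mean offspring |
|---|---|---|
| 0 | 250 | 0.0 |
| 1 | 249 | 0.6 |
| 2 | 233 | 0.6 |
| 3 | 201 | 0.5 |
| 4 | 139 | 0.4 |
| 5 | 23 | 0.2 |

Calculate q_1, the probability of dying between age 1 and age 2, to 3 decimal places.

lx = nx/n0 = nx/250: 1, 0.996, 0.932, 0.804, 0.556, 0.092
q_1 = (l_1 − l_2) / l_1 = (0.996 − 0.932) / 0.996
     = 0.064 / 0.996 = 0.064257… → 0.064

0.064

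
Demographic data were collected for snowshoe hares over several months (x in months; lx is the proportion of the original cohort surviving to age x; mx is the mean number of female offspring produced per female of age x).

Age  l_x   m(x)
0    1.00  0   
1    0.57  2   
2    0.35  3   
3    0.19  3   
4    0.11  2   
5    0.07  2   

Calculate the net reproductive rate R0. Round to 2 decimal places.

3.12

lx·mx by age: 0, 1.14, 1.05, 0.57, 0.22, 0.14
R0 = Σ lx·mx = 3.12 → 3.12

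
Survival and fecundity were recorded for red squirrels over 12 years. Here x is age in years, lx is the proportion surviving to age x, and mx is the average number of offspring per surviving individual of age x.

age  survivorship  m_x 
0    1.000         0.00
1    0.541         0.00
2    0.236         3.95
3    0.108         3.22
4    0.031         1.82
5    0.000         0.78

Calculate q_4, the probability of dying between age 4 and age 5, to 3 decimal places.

q_4 = (l_4 − l_5) / l_4 = (0.031 − 0) / 0.031
     = 0.031 / 0.031 = 1 → 1.000

1.000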